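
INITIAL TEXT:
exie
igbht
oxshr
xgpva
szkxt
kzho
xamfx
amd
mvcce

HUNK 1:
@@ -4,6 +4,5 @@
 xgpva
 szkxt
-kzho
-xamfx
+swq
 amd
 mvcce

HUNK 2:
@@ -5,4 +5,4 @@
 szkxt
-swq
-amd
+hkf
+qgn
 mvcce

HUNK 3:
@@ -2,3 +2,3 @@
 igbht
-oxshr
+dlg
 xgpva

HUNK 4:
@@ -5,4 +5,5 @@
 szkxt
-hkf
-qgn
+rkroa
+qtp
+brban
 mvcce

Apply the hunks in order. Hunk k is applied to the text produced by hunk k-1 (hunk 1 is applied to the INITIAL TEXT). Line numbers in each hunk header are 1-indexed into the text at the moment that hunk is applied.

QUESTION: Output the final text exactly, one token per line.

Answer: exie
igbht
dlg
xgpva
szkxt
rkroa
qtp
brban
mvcce

Derivation:
Hunk 1: at line 4 remove [kzho,xamfx] add [swq] -> 8 lines: exie igbht oxshr xgpva szkxt swq amd mvcce
Hunk 2: at line 5 remove [swq,amd] add [hkf,qgn] -> 8 lines: exie igbht oxshr xgpva szkxt hkf qgn mvcce
Hunk 3: at line 2 remove [oxshr] add [dlg] -> 8 lines: exie igbht dlg xgpva szkxt hkf qgn mvcce
Hunk 4: at line 5 remove [hkf,qgn] add [rkroa,qtp,brban] -> 9 lines: exie igbht dlg xgpva szkxt rkroa qtp brban mvcce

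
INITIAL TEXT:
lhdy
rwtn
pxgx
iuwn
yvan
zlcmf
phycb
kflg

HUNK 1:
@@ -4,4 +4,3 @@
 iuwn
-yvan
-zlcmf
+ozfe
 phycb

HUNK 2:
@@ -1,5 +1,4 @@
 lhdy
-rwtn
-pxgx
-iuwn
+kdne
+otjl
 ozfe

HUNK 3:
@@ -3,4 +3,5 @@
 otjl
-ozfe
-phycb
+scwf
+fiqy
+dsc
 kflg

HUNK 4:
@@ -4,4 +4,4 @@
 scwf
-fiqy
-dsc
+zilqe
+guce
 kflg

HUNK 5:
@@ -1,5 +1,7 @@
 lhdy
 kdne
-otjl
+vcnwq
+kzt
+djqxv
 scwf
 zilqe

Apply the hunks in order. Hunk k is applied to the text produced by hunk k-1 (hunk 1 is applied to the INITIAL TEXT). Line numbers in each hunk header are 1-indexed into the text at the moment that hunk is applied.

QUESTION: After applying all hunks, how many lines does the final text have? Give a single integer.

Answer: 9

Derivation:
Hunk 1: at line 4 remove [yvan,zlcmf] add [ozfe] -> 7 lines: lhdy rwtn pxgx iuwn ozfe phycb kflg
Hunk 2: at line 1 remove [rwtn,pxgx,iuwn] add [kdne,otjl] -> 6 lines: lhdy kdne otjl ozfe phycb kflg
Hunk 3: at line 3 remove [ozfe,phycb] add [scwf,fiqy,dsc] -> 7 lines: lhdy kdne otjl scwf fiqy dsc kflg
Hunk 4: at line 4 remove [fiqy,dsc] add [zilqe,guce] -> 7 lines: lhdy kdne otjl scwf zilqe guce kflg
Hunk 5: at line 1 remove [otjl] add [vcnwq,kzt,djqxv] -> 9 lines: lhdy kdne vcnwq kzt djqxv scwf zilqe guce kflg
Final line count: 9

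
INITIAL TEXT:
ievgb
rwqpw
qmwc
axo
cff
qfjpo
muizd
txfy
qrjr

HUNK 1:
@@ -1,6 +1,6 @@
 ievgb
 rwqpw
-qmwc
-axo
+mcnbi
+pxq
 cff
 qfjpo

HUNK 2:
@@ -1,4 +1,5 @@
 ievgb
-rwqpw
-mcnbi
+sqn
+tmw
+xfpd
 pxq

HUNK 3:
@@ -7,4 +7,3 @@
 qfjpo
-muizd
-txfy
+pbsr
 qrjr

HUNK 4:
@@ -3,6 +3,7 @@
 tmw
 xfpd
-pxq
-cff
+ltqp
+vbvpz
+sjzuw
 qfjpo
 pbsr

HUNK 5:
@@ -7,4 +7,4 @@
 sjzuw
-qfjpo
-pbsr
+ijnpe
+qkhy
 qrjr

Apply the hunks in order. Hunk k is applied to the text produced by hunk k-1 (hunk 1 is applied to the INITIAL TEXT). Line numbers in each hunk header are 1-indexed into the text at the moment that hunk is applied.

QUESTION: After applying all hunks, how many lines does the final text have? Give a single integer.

Answer: 10

Derivation:
Hunk 1: at line 1 remove [qmwc,axo] add [mcnbi,pxq] -> 9 lines: ievgb rwqpw mcnbi pxq cff qfjpo muizd txfy qrjr
Hunk 2: at line 1 remove [rwqpw,mcnbi] add [sqn,tmw,xfpd] -> 10 lines: ievgb sqn tmw xfpd pxq cff qfjpo muizd txfy qrjr
Hunk 3: at line 7 remove [muizd,txfy] add [pbsr] -> 9 lines: ievgb sqn tmw xfpd pxq cff qfjpo pbsr qrjr
Hunk 4: at line 3 remove [pxq,cff] add [ltqp,vbvpz,sjzuw] -> 10 lines: ievgb sqn tmw xfpd ltqp vbvpz sjzuw qfjpo pbsr qrjr
Hunk 5: at line 7 remove [qfjpo,pbsr] add [ijnpe,qkhy] -> 10 lines: ievgb sqn tmw xfpd ltqp vbvpz sjzuw ijnpe qkhy qrjr
Final line count: 10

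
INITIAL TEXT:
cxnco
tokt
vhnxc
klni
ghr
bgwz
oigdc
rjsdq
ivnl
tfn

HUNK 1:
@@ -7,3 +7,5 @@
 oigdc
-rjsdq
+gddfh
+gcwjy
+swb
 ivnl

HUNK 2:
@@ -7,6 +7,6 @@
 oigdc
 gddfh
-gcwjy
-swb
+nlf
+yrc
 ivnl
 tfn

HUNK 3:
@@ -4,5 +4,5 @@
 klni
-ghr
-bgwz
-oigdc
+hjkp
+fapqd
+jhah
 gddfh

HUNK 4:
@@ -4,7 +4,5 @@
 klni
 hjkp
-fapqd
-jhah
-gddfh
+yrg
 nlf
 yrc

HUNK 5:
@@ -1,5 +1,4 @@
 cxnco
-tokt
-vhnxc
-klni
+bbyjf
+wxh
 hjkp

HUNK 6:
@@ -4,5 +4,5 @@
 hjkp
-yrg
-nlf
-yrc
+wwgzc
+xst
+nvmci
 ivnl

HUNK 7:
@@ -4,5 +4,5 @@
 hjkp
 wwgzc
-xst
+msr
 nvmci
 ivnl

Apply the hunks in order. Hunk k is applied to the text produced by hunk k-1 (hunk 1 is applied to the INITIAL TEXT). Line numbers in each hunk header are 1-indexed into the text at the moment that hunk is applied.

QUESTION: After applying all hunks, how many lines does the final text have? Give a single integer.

Hunk 1: at line 7 remove [rjsdq] add [gddfh,gcwjy,swb] -> 12 lines: cxnco tokt vhnxc klni ghr bgwz oigdc gddfh gcwjy swb ivnl tfn
Hunk 2: at line 7 remove [gcwjy,swb] add [nlf,yrc] -> 12 lines: cxnco tokt vhnxc klni ghr bgwz oigdc gddfh nlf yrc ivnl tfn
Hunk 3: at line 4 remove [ghr,bgwz,oigdc] add [hjkp,fapqd,jhah] -> 12 lines: cxnco tokt vhnxc klni hjkp fapqd jhah gddfh nlf yrc ivnl tfn
Hunk 4: at line 4 remove [fapqd,jhah,gddfh] add [yrg] -> 10 lines: cxnco tokt vhnxc klni hjkp yrg nlf yrc ivnl tfn
Hunk 5: at line 1 remove [tokt,vhnxc,klni] add [bbyjf,wxh] -> 9 lines: cxnco bbyjf wxh hjkp yrg nlf yrc ivnl tfn
Hunk 6: at line 4 remove [yrg,nlf,yrc] add [wwgzc,xst,nvmci] -> 9 lines: cxnco bbyjf wxh hjkp wwgzc xst nvmci ivnl tfn
Hunk 7: at line 4 remove [xst] add [msr] -> 9 lines: cxnco bbyjf wxh hjkp wwgzc msr nvmci ivnl tfn
Final line count: 9

Answer: 9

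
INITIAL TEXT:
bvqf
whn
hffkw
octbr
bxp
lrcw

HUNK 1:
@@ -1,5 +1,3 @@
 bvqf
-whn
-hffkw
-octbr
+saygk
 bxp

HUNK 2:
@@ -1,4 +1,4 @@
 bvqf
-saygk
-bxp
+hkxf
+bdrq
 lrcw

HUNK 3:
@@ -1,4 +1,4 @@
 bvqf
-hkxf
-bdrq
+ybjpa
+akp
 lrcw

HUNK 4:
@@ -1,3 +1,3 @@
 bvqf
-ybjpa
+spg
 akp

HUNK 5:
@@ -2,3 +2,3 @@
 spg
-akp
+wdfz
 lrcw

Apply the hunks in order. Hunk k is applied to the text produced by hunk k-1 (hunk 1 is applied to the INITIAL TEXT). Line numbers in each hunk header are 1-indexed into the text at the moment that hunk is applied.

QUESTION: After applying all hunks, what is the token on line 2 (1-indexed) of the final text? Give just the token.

Hunk 1: at line 1 remove [whn,hffkw,octbr] add [saygk] -> 4 lines: bvqf saygk bxp lrcw
Hunk 2: at line 1 remove [saygk,bxp] add [hkxf,bdrq] -> 4 lines: bvqf hkxf bdrq lrcw
Hunk 3: at line 1 remove [hkxf,bdrq] add [ybjpa,akp] -> 4 lines: bvqf ybjpa akp lrcw
Hunk 4: at line 1 remove [ybjpa] add [spg] -> 4 lines: bvqf spg akp lrcw
Hunk 5: at line 2 remove [akp] add [wdfz] -> 4 lines: bvqf spg wdfz lrcw
Final line 2: spg

Answer: spg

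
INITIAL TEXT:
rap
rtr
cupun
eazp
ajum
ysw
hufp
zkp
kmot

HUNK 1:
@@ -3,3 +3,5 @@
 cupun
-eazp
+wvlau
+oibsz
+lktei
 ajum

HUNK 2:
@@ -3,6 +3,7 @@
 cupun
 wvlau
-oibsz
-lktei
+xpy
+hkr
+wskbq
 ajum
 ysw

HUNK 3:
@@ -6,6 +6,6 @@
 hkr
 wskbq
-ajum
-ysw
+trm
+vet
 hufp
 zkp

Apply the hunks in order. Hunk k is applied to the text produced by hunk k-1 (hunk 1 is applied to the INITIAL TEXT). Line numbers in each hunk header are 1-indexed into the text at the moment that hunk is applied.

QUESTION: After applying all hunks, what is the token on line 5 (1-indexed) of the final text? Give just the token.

Hunk 1: at line 3 remove [eazp] add [wvlau,oibsz,lktei] -> 11 lines: rap rtr cupun wvlau oibsz lktei ajum ysw hufp zkp kmot
Hunk 2: at line 3 remove [oibsz,lktei] add [xpy,hkr,wskbq] -> 12 lines: rap rtr cupun wvlau xpy hkr wskbq ajum ysw hufp zkp kmot
Hunk 3: at line 6 remove [ajum,ysw] add [trm,vet] -> 12 lines: rap rtr cupun wvlau xpy hkr wskbq trm vet hufp zkp kmot
Final line 5: xpy

Answer: xpy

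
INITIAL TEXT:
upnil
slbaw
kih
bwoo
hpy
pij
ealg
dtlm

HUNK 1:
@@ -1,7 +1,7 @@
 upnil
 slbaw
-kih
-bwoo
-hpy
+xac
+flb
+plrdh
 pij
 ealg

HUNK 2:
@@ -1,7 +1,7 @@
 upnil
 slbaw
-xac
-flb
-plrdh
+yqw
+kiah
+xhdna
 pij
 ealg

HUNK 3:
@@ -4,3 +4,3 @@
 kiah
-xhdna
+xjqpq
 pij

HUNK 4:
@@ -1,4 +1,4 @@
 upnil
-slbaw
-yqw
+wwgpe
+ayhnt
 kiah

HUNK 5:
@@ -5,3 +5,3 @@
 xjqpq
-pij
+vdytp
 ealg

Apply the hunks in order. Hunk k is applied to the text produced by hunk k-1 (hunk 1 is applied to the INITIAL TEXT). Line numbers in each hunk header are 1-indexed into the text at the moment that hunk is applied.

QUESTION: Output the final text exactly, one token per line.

Answer: upnil
wwgpe
ayhnt
kiah
xjqpq
vdytp
ealg
dtlm

Derivation:
Hunk 1: at line 1 remove [kih,bwoo,hpy] add [xac,flb,plrdh] -> 8 lines: upnil slbaw xac flb plrdh pij ealg dtlm
Hunk 2: at line 1 remove [xac,flb,plrdh] add [yqw,kiah,xhdna] -> 8 lines: upnil slbaw yqw kiah xhdna pij ealg dtlm
Hunk 3: at line 4 remove [xhdna] add [xjqpq] -> 8 lines: upnil slbaw yqw kiah xjqpq pij ealg dtlm
Hunk 4: at line 1 remove [slbaw,yqw] add [wwgpe,ayhnt] -> 8 lines: upnil wwgpe ayhnt kiah xjqpq pij ealg dtlm
Hunk 5: at line 5 remove [pij] add [vdytp] -> 8 lines: upnil wwgpe ayhnt kiah xjqpq vdytp ealg dtlm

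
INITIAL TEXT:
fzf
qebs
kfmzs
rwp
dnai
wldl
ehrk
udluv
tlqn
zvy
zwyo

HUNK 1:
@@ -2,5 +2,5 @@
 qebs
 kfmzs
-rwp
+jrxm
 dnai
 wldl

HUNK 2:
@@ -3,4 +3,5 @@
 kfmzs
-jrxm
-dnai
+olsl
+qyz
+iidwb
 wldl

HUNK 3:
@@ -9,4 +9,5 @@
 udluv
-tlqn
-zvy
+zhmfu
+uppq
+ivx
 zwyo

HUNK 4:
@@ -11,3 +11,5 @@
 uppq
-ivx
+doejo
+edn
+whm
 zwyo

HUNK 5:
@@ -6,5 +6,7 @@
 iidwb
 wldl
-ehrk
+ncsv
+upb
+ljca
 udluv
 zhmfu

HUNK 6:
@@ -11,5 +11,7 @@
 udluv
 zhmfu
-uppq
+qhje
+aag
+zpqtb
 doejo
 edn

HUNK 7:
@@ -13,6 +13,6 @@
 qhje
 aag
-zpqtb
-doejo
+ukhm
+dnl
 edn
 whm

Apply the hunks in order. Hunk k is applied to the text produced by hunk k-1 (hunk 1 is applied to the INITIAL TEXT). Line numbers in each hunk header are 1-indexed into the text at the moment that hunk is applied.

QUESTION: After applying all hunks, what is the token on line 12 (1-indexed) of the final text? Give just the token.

Hunk 1: at line 2 remove [rwp] add [jrxm] -> 11 lines: fzf qebs kfmzs jrxm dnai wldl ehrk udluv tlqn zvy zwyo
Hunk 2: at line 3 remove [jrxm,dnai] add [olsl,qyz,iidwb] -> 12 lines: fzf qebs kfmzs olsl qyz iidwb wldl ehrk udluv tlqn zvy zwyo
Hunk 3: at line 9 remove [tlqn,zvy] add [zhmfu,uppq,ivx] -> 13 lines: fzf qebs kfmzs olsl qyz iidwb wldl ehrk udluv zhmfu uppq ivx zwyo
Hunk 4: at line 11 remove [ivx] add [doejo,edn,whm] -> 15 lines: fzf qebs kfmzs olsl qyz iidwb wldl ehrk udluv zhmfu uppq doejo edn whm zwyo
Hunk 5: at line 6 remove [ehrk] add [ncsv,upb,ljca] -> 17 lines: fzf qebs kfmzs olsl qyz iidwb wldl ncsv upb ljca udluv zhmfu uppq doejo edn whm zwyo
Hunk 6: at line 11 remove [uppq] add [qhje,aag,zpqtb] -> 19 lines: fzf qebs kfmzs olsl qyz iidwb wldl ncsv upb ljca udluv zhmfu qhje aag zpqtb doejo edn whm zwyo
Hunk 7: at line 13 remove [zpqtb,doejo] add [ukhm,dnl] -> 19 lines: fzf qebs kfmzs olsl qyz iidwb wldl ncsv upb ljca udluv zhmfu qhje aag ukhm dnl edn whm zwyo
Final line 12: zhmfu

Answer: zhmfu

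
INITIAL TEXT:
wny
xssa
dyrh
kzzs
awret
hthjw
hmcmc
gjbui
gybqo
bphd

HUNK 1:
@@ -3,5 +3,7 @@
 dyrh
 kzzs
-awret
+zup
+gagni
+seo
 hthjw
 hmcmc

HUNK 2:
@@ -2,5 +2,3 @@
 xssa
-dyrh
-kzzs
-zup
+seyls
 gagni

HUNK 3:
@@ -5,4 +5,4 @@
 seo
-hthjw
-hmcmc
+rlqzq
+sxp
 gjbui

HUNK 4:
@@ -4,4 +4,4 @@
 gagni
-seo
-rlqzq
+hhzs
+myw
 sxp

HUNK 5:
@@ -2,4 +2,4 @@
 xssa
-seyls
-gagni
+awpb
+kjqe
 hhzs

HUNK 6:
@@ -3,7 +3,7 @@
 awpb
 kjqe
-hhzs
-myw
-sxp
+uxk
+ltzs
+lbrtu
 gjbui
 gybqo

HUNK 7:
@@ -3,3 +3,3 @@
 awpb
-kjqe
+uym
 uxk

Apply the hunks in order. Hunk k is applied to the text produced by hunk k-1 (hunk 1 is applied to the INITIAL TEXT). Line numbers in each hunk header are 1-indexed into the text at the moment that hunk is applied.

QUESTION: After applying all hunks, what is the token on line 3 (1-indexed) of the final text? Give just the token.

Hunk 1: at line 3 remove [awret] add [zup,gagni,seo] -> 12 lines: wny xssa dyrh kzzs zup gagni seo hthjw hmcmc gjbui gybqo bphd
Hunk 2: at line 2 remove [dyrh,kzzs,zup] add [seyls] -> 10 lines: wny xssa seyls gagni seo hthjw hmcmc gjbui gybqo bphd
Hunk 3: at line 5 remove [hthjw,hmcmc] add [rlqzq,sxp] -> 10 lines: wny xssa seyls gagni seo rlqzq sxp gjbui gybqo bphd
Hunk 4: at line 4 remove [seo,rlqzq] add [hhzs,myw] -> 10 lines: wny xssa seyls gagni hhzs myw sxp gjbui gybqo bphd
Hunk 5: at line 2 remove [seyls,gagni] add [awpb,kjqe] -> 10 lines: wny xssa awpb kjqe hhzs myw sxp gjbui gybqo bphd
Hunk 6: at line 3 remove [hhzs,myw,sxp] add [uxk,ltzs,lbrtu] -> 10 lines: wny xssa awpb kjqe uxk ltzs lbrtu gjbui gybqo bphd
Hunk 7: at line 3 remove [kjqe] add [uym] -> 10 lines: wny xssa awpb uym uxk ltzs lbrtu gjbui gybqo bphd
Final line 3: awpb

Answer: awpb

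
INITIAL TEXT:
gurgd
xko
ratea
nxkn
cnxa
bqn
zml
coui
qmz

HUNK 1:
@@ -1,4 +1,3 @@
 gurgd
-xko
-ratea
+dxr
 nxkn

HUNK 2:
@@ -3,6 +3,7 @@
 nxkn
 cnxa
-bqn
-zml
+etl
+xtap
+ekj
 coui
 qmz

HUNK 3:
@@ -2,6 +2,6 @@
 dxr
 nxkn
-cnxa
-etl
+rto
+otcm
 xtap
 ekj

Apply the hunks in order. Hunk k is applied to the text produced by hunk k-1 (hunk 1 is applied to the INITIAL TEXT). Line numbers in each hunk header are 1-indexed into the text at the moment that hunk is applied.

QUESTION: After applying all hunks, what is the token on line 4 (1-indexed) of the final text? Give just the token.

Hunk 1: at line 1 remove [xko,ratea] add [dxr] -> 8 lines: gurgd dxr nxkn cnxa bqn zml coui qmz
Hunk 2: at line 3 remove [bqn,zml] add [etl,xtap,ekj] -> 9 lines: gurgd dxr nxkn cnxa etl xtap ekj coui qmz
Hunk 3: at line 2 remove [cnxa,etl] add [rto,otcm] -> 9 lines: gurgd dxr nxkn rto otcm xtap ekj coui qmz
Final line 4: rto

Answer: rto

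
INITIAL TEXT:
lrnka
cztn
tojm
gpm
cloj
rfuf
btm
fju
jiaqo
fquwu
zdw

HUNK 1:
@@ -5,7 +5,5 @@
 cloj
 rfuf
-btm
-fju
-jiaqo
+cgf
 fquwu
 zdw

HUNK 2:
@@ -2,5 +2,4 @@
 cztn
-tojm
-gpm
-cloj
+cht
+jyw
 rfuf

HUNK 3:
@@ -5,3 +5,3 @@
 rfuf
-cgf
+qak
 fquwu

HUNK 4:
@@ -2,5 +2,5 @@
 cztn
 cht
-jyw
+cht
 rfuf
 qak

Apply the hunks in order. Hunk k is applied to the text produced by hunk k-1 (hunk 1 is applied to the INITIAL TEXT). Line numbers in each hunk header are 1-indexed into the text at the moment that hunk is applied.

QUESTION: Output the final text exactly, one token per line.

Answer: lrnka
cztn
cht
cht
rfuf
qak
fquwu
zdw

Derivation:
Hunk 1: at line 5 remove [btm,fju,jiaqo] add [cgf] -> 9 lines: lrnka cztn tojm gpm cloj rfuf cgf fquwu zdw
Hunk 2: at line 2 remove [tojm,gpm,cloj] add [cht,jyw] -> 8 lines: lrnka cztn cht jyw rfuf cgf fquwu zdw
Hunk 3: at line 5 remove [cgf] add [qak] -> 8 lines: lrnka cztn cht jyw rfuf qak fquwu zdw
Hunk 4: at line 2 remove [jyw] add [cht] -> 8 lines: lrnka cztn cht cht rfuf qak fquwu zdw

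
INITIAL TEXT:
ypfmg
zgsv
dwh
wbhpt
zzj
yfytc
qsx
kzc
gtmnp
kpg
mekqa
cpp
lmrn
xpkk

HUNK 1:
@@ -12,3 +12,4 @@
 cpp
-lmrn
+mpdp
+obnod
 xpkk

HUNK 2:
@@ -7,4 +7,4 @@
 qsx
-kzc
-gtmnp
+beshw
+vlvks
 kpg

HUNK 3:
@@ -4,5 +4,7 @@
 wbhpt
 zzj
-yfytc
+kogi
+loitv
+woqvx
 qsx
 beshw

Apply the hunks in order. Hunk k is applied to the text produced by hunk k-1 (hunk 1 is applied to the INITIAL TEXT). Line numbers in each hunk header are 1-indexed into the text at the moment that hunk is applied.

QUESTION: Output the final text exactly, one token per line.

Hunk 1: at line 12 remove [lmrn] add [mpdp,obnod] -> 15 lines: ypfmg zgsv dwh wbhpt zzj yfytc qsx kzc gtmnp kpg mekqa cpp mpdp obnod xpkk
Hunk 2: at line 7 remove [kzc,gtmnp] add [beshw,vlvks] -> 15 lines: ypfmg zgsv dwh wbhpt zzj yfytc qsx beshw vlvks kpg mekqa cpp mpdp obnod xpkk
Hunk 3: at line 4 remove [yfytc] add [kogi,loitv,woqvx] -> 17 lines: ypfmg zgsv dwh wbhpt zzj kogi loitv woqvx qsx beshw vlvks kpg mekqa cpp mpdp obnod xpkk

Answer: ypfmg
zgsv
dwh
wbhpt
zzj
kogi
loitv
woqvx
qsx
beshw
vlvks
kpg
mekqa
cpp
mpdp
obnod
xpkk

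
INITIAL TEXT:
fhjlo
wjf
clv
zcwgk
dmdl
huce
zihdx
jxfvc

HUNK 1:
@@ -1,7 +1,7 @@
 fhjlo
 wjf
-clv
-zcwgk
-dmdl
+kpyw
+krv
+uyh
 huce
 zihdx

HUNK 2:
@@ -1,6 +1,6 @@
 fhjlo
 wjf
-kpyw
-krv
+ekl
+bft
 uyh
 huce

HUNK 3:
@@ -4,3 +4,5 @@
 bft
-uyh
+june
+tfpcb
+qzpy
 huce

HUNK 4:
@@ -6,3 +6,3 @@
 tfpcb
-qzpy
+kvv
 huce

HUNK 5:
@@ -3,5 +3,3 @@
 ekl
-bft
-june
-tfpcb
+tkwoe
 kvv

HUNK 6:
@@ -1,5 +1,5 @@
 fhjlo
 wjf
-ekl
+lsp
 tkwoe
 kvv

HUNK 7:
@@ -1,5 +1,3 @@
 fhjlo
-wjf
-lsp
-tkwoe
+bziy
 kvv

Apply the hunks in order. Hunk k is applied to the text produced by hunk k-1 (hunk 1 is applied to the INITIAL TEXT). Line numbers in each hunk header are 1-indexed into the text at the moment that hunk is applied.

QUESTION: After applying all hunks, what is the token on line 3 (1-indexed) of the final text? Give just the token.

Answer: kvv

Derivation:
Hunk 1: at line 1 remove [clv,zcwgk,dmdl] add [kpyw,krv,uyh] -> 8 lines: fhjlo wjf kpyw krv uyh huce zihdx jxfvc
Hunk 2: at line 1 remove [kpyw,krv] add [ekl,bft] -> 8 lines: fhjlo wjf ekl bft uyh huce zihdx jxfvc
Hunk 3: at line 4 remove [uyh] add [june,tfpcb,qzpy] -> 10 lines: fhjlo wjf ekl bft june tfpcb qzpy huce zihdx jxfvc
Hunk 4: at line 6 remove [qzpy] add [kvv] -> 10 lines: fhjlo wjf ekl bft june tfpcb kvv huce zihdx jxfvc
Hunk 5: at line 3 remove [bft,june,tfpcb] add [tkwoe] -> 8 lines: fhjlo wjf ekl tkwoe kvv huce zihdx jxfvc
Hunk 6: at line 1 remove [ekl] add [lsp] -> 8 lines: fhjlo wjf lsp tkwoe kvv huce zihdx jxfvc
Hunk 7: at line 1 remove [wjf,lsp,tkwoe] add [bziy] -> 6 lines: fhjlo bziy kvv huce zihdx jxfvc
Final line 3: kvv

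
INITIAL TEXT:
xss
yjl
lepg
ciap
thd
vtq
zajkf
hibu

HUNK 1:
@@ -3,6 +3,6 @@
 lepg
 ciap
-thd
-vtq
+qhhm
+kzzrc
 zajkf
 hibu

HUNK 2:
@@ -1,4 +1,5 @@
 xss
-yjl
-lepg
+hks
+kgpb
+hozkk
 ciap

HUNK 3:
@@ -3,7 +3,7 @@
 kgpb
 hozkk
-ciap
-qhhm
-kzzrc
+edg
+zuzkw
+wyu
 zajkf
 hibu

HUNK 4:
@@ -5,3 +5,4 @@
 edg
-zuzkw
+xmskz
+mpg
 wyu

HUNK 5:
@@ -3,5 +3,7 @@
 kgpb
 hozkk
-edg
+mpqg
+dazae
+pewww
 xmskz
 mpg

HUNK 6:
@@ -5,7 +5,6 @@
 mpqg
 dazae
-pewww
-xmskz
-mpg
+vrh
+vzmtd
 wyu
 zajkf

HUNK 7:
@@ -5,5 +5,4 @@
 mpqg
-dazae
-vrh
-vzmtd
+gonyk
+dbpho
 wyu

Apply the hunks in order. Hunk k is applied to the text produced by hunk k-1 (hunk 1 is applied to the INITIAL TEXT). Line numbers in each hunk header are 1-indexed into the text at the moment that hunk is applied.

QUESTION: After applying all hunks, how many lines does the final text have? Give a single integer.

Hunk 1: at line 3 remove [thd,vtq] add [qhhm,kzzrc] -> 8 lines: xss yjl lepg ciap qhhm kzzrc zajkf hibu
Hunk 2: at line 1 remove [yjl,lepg] add [hks,kgpb,hozkk] -> 9 lines: xss hks kgpb hozkk ciap qhhm kzzrc zajkf hibu
Hunk 3: at line 3 remove [ciap,qhhm,kzzrc] add [edg,zuzkw,wyu] -> 9 lines: xss hks kgpb hozkk edg zuzkw wyu zajkf hibu
Hunk 4: at line 5 remove [zuzkw] add [xmskz,mpg] -> 10 lines: xss hks kgpb hozkk edg xmskz mpg wyu zajkf hibu
Hunk 5: at line 3 remove [edg] add [mpqg,dazae,pewww] -> 12 lines: xss hks kgpb hozkk mpqg dazae pewww xmskz mpg wyu zajkf hibu
Hunk 6: at line 5 remove [pewww,xmskz,mpg] add [vrh,vzmtd] -> 11 lines: xss hks kgpb hozkk mpqg dazae vrh vzmtd wyu zajkf hibu
Hunk 7: at line 5 remove [dazae,vrh,vzmtd] add [gonyk,dbpho] -> 10 lines: xss hks kgpb hozkk mpqg gonyk dbpho wyu zajkf hibu
Final line count: 10

Answer: 10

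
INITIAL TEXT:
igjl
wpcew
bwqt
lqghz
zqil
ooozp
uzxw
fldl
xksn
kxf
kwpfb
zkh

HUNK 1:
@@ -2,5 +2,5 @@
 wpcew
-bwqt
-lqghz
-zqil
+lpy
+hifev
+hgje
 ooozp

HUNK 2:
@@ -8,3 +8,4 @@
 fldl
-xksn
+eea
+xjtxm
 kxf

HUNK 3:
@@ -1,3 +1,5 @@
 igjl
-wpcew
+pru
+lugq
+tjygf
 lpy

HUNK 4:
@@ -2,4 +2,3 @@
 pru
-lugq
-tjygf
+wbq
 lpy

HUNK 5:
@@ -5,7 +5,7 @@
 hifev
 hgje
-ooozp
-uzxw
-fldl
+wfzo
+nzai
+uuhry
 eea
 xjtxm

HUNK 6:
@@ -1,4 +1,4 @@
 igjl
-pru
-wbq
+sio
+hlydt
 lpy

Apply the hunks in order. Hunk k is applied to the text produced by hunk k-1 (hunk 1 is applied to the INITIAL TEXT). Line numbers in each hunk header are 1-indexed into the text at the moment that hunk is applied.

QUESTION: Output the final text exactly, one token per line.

Answer: igjl
sio
hlydt
lpy
hifev
hgje
wfzo
nzai
uuhry
eea
xjtxm
kxf
kwpfb
zkh

Derivation:
Hunk 1: at line 2 remove [bwqt,lqghz,zqil] add [lpy,hifev,hgje] -> 12 lines: igjl wpcew lpy hifev hgje ooozp uzxw fldl xksn kxf kwpfb zkh
Hunk 2: at line 8 remove [xksn] add [eea,xjtxm] -> 13 lines: igjl wpcew lpy hifev hgje ooozp uzxw fldl eea xjtxm kxf kwpfb zkh
Hunk 3: at line 1 remove [wpcew] add [pru,lugq,tjygf] -> 15 lines: igjl pru lugq tjygf lpy hifev hgje ooozp uzxw fldl eea xjtxm kxf kwpfb zkh
Hunk 4: at line 2 remove [lugq,tjygf] add [wbq] -> 14 lines: igjl pru wbq lpy hifev hgje ooozp uzxw fldl eea xjtxm kxf kwpfb zkh
Hunk 5: at line 5 remove [ooozp,uzxw,fldl] add [wfzo,nzai,uuhry] -> 14 lines: igjl pru wbq lpy hifev hgje wfzo nzai uuhry eea xjtxm kxf kwpfb zkh
Hunk 6: at line 1 remove [pru,wbq] add [sio,hlydt] -> 14 lines: igjl sio hlydt lpy hifev hgje wfzo nzai uuhry eea xjtxm kxf kwpfb zkh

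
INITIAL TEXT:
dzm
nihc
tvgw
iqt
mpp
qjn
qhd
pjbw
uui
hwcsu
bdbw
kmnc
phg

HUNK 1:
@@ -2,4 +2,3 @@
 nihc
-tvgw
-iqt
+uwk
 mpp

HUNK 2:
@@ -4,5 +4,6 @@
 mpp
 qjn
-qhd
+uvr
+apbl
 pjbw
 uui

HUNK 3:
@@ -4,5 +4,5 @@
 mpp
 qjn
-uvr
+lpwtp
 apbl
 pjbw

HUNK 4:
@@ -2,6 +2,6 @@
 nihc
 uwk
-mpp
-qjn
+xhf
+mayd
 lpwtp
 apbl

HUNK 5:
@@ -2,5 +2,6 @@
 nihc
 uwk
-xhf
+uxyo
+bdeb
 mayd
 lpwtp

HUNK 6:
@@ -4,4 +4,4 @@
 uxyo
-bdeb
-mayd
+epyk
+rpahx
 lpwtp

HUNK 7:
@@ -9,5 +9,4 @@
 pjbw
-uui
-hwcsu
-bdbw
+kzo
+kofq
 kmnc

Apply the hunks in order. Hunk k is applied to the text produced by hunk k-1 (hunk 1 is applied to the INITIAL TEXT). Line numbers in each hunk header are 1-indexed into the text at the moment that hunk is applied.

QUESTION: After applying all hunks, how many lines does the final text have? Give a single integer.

Hunk 1: at line 2 remove [tvgw,iqt] add [uwk] -> 12 lines: dzm nihc uwk mpp qjn qhd pjbw uui hwcsu bdbw kmnc phg
Hunk 2: at line 4 remove [qhd] add [uvr,apbl] -> 13 lines: dzm nihc uwk mpp qjn uvr apbl pjbw uui hwcsu bdbw kmnc phg
Hunk 3: at line 4 remove [uvr] add [lpwtp] -> 13 lines: dzm nihc uwk mpp qjn lpwtp apbl pjbw uui hwcsu bdbw kmnc phg
Hunk 4: at line 2 remove [mpp,qjn] add [xhf,mayd] -> 13 lines: dzm nihc uwk xhf mayd lpwtp apbl pjbw uui hwcsu bdbw kmnc phg
Hunk 5: at line 2 remove [xhf] add [uxyo,bdeb] -> 14 lines: dzm nihc uwk uxyo bdeb mayd lpwtp apbl pjbw uui hwcsu bdbw kmnc phg
Hunk 6: at line 4 remove [bdeb,mayd] add [epyk,rpahx] -> 14 lines: dzm nihc uwk uxyo epyk rpahx lpwtp apbl pjbw uui hwcsu bdbw kmnc phg
Hunk 7: at line 9 remove [uui,hwcsu,bdbw] add [kzo,kofq] -> 13 lines: dzm nihc uwk uxyo epyk rpahx lpwtp apbl pjbw kzo kofq kmnc phg
Final line count: 13

Answer: 13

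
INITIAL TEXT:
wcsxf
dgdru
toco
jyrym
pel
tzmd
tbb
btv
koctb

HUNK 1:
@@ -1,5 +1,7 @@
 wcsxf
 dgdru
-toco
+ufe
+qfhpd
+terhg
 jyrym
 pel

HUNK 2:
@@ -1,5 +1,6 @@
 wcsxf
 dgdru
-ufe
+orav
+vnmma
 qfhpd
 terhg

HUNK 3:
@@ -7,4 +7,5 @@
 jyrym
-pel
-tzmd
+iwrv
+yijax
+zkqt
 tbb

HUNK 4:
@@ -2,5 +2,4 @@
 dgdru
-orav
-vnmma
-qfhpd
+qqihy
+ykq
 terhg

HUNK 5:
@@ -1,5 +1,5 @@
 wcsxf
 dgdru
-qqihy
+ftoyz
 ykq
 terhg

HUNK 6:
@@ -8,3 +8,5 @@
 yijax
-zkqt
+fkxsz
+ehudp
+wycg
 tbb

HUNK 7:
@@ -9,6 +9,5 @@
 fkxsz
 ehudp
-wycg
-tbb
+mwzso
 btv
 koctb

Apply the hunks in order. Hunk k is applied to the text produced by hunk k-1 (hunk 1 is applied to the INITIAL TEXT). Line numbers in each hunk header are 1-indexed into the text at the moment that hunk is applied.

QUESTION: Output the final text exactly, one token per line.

Answer: wcsxf
dgdru
ftoyz
ykq
terhg
jyrym
iwrv
yijax
fkxsz
ehudp
mwzso
btv
koctb

Derivation:
Hunk 1: at line 1 remove [toco] add [ufe,qfhpd,terhg] -> 11 lines: wcsxf dgdru ufe qfhpd terhg jyrym pel tzmd tbb btv koctb
Hunk 2: at line 1 remove [ufe] add [orav,vnmma] -> 12 lines: wcsxf dgdru orav vnmma qfhpd terhg jyrym pel tzmd tbb btv koctb
Hunk 3: at line 7 remove [pel,tzmd] add [iwrv,yijax,zkqt] -> 13 lines: wcsxf dgdru orav vnmma qfhpd terhg jyrym iwrv yijax zkqt tbb btv koctb
Hunk 4: at line 2 remove [orav,vnmma,qfhpd] add [qqihy,ykq] -> 12 lines: wcsxf dgdru qqihy ykq terhg jyrym iwrv yijax zkqt tbb btv koctb
Hunk 5: at line 1 remove [qqihy] add [ftoyz] -> 12 lines: wcsxf dgdru ftoyz ykq terhg jyrym iwrv yijax zkqt tbb btv koctb
Hunk 6: at line 8 remove [zkqt] add [fkxsz,ehudp,wycg] -> 14 lines: wcsxf dgdru ftoyz ykq terhg jyrym iwrv yijax fkxsz ehudp wycg tbb btv koctb
Hunk 7: at line 9 remove [wycg,tbb] add [mwzso] -> 13 lines: wcsxf dgdru ftoyz ykq terhg jyrym iwrv yijax fkxsz ehudp mwzso btv koctb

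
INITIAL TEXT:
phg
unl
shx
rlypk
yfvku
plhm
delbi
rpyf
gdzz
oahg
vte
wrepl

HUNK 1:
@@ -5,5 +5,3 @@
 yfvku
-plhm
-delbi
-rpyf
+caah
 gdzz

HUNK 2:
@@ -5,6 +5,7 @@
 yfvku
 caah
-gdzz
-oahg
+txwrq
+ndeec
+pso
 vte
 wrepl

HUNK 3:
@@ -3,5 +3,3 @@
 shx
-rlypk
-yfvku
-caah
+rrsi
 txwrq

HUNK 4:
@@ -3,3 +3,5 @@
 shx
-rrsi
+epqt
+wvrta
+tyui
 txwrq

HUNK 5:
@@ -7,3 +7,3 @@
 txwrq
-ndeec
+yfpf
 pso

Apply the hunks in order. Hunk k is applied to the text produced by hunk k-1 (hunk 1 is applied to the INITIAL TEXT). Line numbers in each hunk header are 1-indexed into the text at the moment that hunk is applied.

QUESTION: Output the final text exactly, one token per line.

Hunk 1: at line 5 remove [plhm,delbi,rpyf] add [caah] -> 10 lines: phg unl shx rlypk yfvku caah gdzz oahg vte wrepl
Hunk 2: at line 5 remove [gdzz,oahg] add [txwrq,ndeec,pso] -> 11 lines: phg unl shx rlypk yfvku caah txwrq ndeec pso vte wrepl
Hunk 3: at line 3 remove [rlypk,yfvku,caah] add [rrsi] -> 9 lines: phg unl shx rrsi txwrq ndeec pso vte wrepl
Hunk 4: at line 3 remove [rrsi] add [epqt,wvrta,tyui] -> 11 lines: phg unl shx epqt wvrta tyui txwrq ndeec pso vte wrepl
Hunk 5: at line 7 remove [ndeec] add [yfpf] -> 11 lines: phg unl shx epqt wvrta tyui txwrq yfpf pso vte wrepl

Answer: phg
unl
shx
epqt
wvrta
tyui
txwrq
yfpf
pso
vte
wrepl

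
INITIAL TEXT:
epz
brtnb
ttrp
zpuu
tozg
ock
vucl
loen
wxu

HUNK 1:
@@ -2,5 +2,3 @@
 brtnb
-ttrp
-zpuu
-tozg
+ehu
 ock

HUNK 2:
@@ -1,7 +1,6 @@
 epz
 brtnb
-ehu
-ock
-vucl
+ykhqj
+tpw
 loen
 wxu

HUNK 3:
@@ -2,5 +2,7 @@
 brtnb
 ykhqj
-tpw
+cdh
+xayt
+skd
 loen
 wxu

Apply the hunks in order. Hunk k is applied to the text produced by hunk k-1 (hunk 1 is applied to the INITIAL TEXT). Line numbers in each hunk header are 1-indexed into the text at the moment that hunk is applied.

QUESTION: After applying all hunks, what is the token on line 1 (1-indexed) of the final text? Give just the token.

Answer: epz

Derivation:
Hunk 1: at line 2 remove [ttrp,zpuu,tozg] add [ehu] -> 7 lines: epz brtnb ehu ock vucl loen wxu
Hunk 2: at line 1 remove [ehu,ock,vucl] add [ykhqj,tpw] -> 6 lines: epz brtnb ykhqj tpw loen wxu
Hunk 3: at line 2 remove [tpw] add [cdh,xayt,skd] -> 8 lines: epz brtnb ykhqj cdh xayt skd loen wxu
Final line 1: epz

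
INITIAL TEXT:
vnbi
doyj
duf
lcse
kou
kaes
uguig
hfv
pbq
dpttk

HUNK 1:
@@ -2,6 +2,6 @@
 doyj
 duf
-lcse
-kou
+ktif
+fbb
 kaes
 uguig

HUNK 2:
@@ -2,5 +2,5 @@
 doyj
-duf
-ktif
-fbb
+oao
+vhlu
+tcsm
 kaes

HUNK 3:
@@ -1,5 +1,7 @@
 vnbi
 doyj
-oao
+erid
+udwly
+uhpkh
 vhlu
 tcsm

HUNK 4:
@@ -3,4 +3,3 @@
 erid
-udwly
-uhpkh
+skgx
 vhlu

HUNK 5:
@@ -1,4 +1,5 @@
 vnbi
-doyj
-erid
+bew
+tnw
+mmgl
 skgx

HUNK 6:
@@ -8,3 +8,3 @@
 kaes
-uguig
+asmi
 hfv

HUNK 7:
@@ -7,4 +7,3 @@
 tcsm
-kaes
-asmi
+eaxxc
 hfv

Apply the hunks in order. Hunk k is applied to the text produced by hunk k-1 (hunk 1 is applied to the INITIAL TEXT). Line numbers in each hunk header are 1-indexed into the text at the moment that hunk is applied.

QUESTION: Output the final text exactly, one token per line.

Hunk 1: at line 2 remove [lcse,kou] add [ktif,fbb] -> 10 lines: vnbi doyj duf ktif fbb kaes uguig hfv pbq dpttk
Hunk 2: at line 2 remove [duf,ktif,fbb] add [oao,vhlu,tcsm] -> 10 lines: vnbi doyj oao vhlu tcsm kaes uguig hfv pbq dpttk
Hunk 3: at line 1 remove [oao] add [erid,udwly,uhpkh] -> 12 lines: vnbi doyj erid udwly uhpkh vhlu tcsm kaes uguig hfv pbq dpttk
Hunk 4: at line 3 remove [udwly,uhpkh] add [skgx] -> 11 lines: vnbi doyj erid skgx vhlu tcsm kaes uguig hfv pbq dpttk
Hunk 5: at line 1 remove [doyj,erid] add [bew,tnw,mmgl] -> 12 lines: vnbi bew tnw mmgl skgx vhlu tcsm kaes uguig hfv pbq dpttk
Hunk 6: at line 8 remove [uguig] add [asmi] -> 12 lines: vnbi bew tnw mmgl skgx vhlu tcsm kaes asmi hfv pbq dpttk
Hunk 7: at line 7 remove [kaes,asmi] add [eaxxc] -> 11 lines: vnbi bew tnw mmgl skgx vhlu tcsm eaxxc hfv pbq dpttk

Answer: vnbi
bew
tnw
mmgl
skgx
vhlu
tcsm
eaxxc
hfv
pbq
dpttk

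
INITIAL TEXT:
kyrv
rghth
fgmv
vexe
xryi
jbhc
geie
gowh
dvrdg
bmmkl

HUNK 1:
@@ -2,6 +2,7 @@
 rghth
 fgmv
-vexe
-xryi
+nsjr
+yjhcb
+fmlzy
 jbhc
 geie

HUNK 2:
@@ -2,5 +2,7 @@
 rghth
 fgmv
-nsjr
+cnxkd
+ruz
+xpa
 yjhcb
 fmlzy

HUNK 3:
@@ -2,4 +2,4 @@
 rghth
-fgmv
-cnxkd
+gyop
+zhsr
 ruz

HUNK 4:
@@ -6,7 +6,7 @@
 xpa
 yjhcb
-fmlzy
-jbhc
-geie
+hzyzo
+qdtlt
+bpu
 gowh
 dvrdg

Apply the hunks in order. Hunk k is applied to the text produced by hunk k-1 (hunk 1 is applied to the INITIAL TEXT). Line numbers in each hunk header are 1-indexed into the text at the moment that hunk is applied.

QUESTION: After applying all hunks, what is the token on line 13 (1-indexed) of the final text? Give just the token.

Hunk 1: at line 2 remove [vexe,xryi] add [nsjr,yjhcb,fmlzy] -> 11 lines: kyrv rghth fgmv nsjr yjhcb fmlzy jbhc geie gowh dvrdg bmmkl
Hunk 2: at line 2 remove [nsjr] add [cnxkd,ruz,xpa] -> 13 lines: kyrv rghth fgmv cnxkd ruz xpa yjhcb fmlzy jbhc geie gowh dvrdg bmmkl
Hunk 3: at line 2 remove [fgmv,cnxkd] add [gyop,zhsr] -> 13 lines: kyrv rghth gyop zhsr ruz xpa yjhcb fmlzy jbhc geie gowh dvrdg bmmkl
Hunk 4: at line 6 remove [fmlzy,jbhc,geie] add [hzyzo,qdtlt,bpu] -> 13 lines: kyrv rghth gyop zhsr ruz xpa yjhcb hzyzo qdtlt bpu gowh dvrdg bmmkl
Final line 13: bmmkl

Answer: bmmkl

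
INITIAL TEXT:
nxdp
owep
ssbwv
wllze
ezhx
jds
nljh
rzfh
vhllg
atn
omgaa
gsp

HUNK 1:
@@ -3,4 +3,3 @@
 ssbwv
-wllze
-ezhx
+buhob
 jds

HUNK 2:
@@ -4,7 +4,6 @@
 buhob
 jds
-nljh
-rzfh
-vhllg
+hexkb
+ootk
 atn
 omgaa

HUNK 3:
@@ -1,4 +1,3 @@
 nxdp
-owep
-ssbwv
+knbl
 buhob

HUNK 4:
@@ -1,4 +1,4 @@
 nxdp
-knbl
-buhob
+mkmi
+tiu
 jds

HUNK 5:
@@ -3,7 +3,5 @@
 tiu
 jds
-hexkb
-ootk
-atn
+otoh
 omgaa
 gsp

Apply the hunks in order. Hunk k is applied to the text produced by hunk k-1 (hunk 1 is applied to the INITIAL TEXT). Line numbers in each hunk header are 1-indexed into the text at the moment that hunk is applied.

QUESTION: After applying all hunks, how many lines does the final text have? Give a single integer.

Answer: 7

Derivation:
Hunk 1: at line 3 remove [wllze,ezhx] add [buhob] -> 11 lines: nxdp owep ssbwv buhob jds nljh rzfh vhllg atn omgaa gsp
Hunk 2: at line 4 remove [nljh,rzfh,vhllg] add [hexkb,ootk] -> 10 lines: nxdp owep ssbwv buhob jds hexkb ootk atn omgaa gsp
Hunk 3: at line 1 remove [owep,ssbwv] add [knbl] -> 9 lines: nxdp knbl buhob jds hexkb ootk atn omgaa gsp
Hunk 4: at line 1 remove [knbl,buhob] add [mkmi,tiu] -> 9 lines: nxdp mkmi tiu jds hexkb ootk atn omgaa gsp
Hunk 5: at line 3 remove [hexkb,ootk,atn] add [otoh] -> 7 lines: nxdp mkmi tiu jds otoh omgaa gsp
Final line count: 7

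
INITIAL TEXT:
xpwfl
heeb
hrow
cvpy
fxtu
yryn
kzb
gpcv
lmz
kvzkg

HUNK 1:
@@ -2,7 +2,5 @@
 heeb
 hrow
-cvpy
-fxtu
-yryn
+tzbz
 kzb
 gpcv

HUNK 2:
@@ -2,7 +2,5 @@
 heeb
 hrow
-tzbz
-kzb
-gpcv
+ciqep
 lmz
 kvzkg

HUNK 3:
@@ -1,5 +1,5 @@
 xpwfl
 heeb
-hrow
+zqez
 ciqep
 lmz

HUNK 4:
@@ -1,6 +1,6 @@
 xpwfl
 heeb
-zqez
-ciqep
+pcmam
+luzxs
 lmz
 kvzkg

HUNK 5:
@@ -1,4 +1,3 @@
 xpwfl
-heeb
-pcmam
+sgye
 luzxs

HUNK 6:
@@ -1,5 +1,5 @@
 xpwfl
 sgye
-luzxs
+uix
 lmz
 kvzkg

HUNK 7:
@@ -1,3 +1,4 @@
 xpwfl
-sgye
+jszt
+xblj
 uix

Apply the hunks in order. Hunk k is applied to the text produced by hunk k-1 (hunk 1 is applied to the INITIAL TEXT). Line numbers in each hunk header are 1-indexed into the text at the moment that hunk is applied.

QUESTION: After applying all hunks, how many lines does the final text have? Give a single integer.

Hunk 1: at line 2 remove [cvpy,fxtu,yryn] add [tzbz] -> 8 lines: xpwfl heeb hrow tzbz kzb gpcv lmz kvzkg
Hunk 2: at line 2 remove [tzbz,kzb,gpcv] add [ciqep] -> 6 lines: xpwfl heeb hrow ciqep lmz kvzkg
Hunk 3: at line 1 remove [hrow] add [zqez] -> 6 lines: xpwfl heeb zqez ciqep lmz kvzkg
Hunk 4: at line 1 remove [zqez,ciqep] add [pcmam,luzxs] -> 6 lines: xpwfl heeb pcmam luzxs lmz kvzkg
Hunk 5: at line 1 remove [heeb,pcmam] add [sgye] -> 5 lines: xpwfl sgye luzxs lmz kvzkg
Hunk 6: at line 1 remove [luzxs] add [uix] -> 5 lines: xpwfl sgye uix lmz kvzkg
Hunk 7: at line 1 remove [sgye] add [jszt,xblj] -> 6 lines: xpwfl jszt xblj uix lmz kvzkg
Final line count: 6

Answer: 6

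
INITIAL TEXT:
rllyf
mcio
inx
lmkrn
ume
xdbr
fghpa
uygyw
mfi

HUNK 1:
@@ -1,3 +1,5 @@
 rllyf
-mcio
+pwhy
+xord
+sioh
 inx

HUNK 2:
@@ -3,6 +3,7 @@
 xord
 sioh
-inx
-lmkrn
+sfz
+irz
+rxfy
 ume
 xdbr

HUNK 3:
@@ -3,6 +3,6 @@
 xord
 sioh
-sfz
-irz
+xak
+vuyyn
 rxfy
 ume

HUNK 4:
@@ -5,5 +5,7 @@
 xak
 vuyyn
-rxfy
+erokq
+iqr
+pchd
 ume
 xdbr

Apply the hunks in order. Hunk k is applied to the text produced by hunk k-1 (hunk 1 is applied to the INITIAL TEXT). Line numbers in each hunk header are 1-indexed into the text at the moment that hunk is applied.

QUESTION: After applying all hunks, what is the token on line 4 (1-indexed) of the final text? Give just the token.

Hunk 1: at line 1 remove [mcio] add [pwhy,xord,sioh] -> 11 lines: rllyf pwhy xord sioh inx lmkrn ume xdbr fghpa uygyw mfi
Hunk 2: at line 3 remove [inx,lmkrn] add [sfz,irz,rxfy] -> 12 lines: rllyf pwhy xord sioh sfz irz rxfy ume xdbr fghpa uygyw mfi
Hunk 3: at line 3 remove [sfz,irz] add [xak,vuyyn] -> 12 lines: rllyf pwhy xord sioh xak vuyyn rxfy ume xdbr fghpa uygyw mfi
Hunk 4: at line 5 remove [rxfy] add [erokq,iqr,pchd] -> 14 lines: rllyf pwhy xord sioh xak vuyyn erokq iqr pchd ume xdbr fghpa uygyw mfi
Final line 4: sioh

Answer: sioh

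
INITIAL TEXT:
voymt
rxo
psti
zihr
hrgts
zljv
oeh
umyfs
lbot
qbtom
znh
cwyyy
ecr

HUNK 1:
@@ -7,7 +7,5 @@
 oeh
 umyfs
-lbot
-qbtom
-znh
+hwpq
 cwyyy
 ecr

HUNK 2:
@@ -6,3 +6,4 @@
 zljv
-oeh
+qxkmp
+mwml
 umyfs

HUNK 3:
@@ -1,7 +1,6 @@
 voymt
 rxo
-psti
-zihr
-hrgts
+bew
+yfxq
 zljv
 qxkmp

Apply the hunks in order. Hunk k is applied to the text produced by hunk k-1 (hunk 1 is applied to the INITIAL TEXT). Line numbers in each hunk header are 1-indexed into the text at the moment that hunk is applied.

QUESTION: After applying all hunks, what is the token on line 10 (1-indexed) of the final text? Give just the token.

Answer: cwyyy

Derivation:
Hunk 1: at line 7 remove [lbot,qbtom,znh] add [hwpq] -> 11 lines: voymt rxo psti zihr hrgts zljv oeh umyfs hwpq cwyyy ecr
Hunk 2: at line 6 remove [oeh] add [qxkmp,mwml] -> 12 lines: voymt rxo psti zihr hrgts zljv qxkmp mwml umyfs hwpq cwyyy ecr
Hunk 3: at line 1 remove [psti,zihr,hrgts] add [bew,yfxq] -> 11 lines: voymt rxo bew yfxq zljv qxkmp mwml umyfs hwpq cwyyy ecr
Final line 10: cwyyy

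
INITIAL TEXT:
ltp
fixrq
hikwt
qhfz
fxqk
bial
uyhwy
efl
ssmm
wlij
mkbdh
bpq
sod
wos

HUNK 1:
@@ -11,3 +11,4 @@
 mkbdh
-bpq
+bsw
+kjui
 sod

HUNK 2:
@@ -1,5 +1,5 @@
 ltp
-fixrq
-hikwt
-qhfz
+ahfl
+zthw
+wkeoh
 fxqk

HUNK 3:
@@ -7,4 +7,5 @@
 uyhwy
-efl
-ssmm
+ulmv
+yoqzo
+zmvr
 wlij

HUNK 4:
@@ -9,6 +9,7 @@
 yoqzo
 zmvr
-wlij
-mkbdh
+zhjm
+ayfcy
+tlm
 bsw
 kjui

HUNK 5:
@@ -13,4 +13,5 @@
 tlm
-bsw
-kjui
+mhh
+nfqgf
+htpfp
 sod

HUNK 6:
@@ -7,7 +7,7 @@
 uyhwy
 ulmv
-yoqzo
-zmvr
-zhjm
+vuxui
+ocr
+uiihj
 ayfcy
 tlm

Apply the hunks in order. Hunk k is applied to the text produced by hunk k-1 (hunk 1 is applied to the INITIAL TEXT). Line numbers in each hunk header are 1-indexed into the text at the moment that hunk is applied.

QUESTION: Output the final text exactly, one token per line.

Hunk 1: at line 11 remove [bpq] add [bsw,kjui] -> 15 lines: ltp fixrq hikwt qhfz fxqk bial uyhwy efl ssmm wlij mkbdh bsw kjui sod wos
Hunk 2: at line 1 remove [fixrq,hikwt,qhfz] add [ahfl,zthw,wkeoh] -> 15 lines: ltp ahfl zthw wkeoh fxqk bial uyhwy efl ssmm wlij mkbdh bsw kjui sod wos
Hunk 3: at line 7 remove [efl,ssmm] add [ulmv,yoqzo,zmvr] -> 16 lines: ltp ahfl zthw wkeoh fxqk bial uyhwy ulmv yoqzo zmvr wlij mkbdh bsw kjui sod wos
Hunk 4: at line 9 remove [wlij,mkbdh] add [zhjm,ayfcy,tlm] -> 17 lines: ltp ahfl zthw wkeoh fxqk bial uyhwy ulmv yoqzo zmvr zhjm ayfcy tlm bsw kjui sod wos
Hunk 5: at line 13 remove [bsw,kjui] add [mhh,nfqgf,htpfp] -> 18 lines: ltp ahfl zthw wkeoh fxqk bial uyhwy ulmv yoqzo zmvr zhjm ayfcy tlm mhh nfqgf htpfp sod wos
Hunk 6: at line 7 remove [yoqzo,zmvr,zhjm] add [vuxui,ocr,uiihj] -> 18 lines: ltp ahfl zthw wkeoh fxqk bial uyhwy ulmv vuxui ocr uiihj ayfcy tlm mhh nfqgf htpfp sod wos

Answer: ltp
ahfl
zthw
wkeoh
fxqk
bial
uyhwy
ulmv
vuxui
ocr
uiihj
ayfcy
tlm
mhh
nfqgf
htpfp
sod
wos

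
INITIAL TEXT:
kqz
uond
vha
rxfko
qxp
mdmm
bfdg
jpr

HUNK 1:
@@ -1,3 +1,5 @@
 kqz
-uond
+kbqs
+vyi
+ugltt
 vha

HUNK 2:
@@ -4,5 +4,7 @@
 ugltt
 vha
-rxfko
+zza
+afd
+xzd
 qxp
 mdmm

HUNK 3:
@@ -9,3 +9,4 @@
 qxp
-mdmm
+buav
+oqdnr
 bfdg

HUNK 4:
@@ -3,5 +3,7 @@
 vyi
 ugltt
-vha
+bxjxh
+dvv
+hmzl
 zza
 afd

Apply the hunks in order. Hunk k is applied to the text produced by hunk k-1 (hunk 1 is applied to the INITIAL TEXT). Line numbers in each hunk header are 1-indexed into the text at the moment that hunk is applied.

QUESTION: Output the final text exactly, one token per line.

Answer: kqz
kbqs
vyi
ugltt
bxjxh
dvv
hmzl
zza
afd
xzd
qxp
buav
oqdnr
bfdg
jpr

Derivation:
Hunk 1: at line 1 remove [uond] add [kbqs,vyi,ugltt] -> 10 lines: kqz kbqs vyi ugltt vha rxfko qxp mdmm bfdg jpr
Hunk 2: at line 4 remove [rxfko] add [zza,afd,xzd] -> 12 lines: kqz kbqs vyi ugltt vha zza afd xzd qxp mdmm bfdg jpr
Hunk 3: at line 9 remove [mdmm] add [buav,oqdnr] -> 13 lines: kqz kbqs vyi ugltt vha zza afd xzd qxp buav oqdnr bfdg jpr
Hunk 4: at line 3 remove [vha] add [bxjxh,dvv,hmzl] -> 15 lines: kqz kbqs vyi ugltt bxjxh dvv hmzl zza afd xzd qxp buav oqdnr bfdg jpr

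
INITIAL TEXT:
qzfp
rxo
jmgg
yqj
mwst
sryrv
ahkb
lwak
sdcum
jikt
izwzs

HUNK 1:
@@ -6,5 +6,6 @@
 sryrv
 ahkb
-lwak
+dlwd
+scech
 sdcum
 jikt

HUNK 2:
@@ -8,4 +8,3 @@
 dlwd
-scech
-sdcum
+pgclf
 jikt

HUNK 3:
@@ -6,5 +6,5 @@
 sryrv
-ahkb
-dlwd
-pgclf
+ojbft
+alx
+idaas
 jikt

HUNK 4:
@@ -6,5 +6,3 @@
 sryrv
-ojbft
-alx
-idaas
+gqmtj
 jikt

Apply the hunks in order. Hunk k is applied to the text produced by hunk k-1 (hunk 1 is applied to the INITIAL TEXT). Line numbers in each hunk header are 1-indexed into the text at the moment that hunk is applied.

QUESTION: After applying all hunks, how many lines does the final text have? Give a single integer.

Answer: 9

Derivation:
Hunk 1: at line 6 remove [lwak] add [dlwd,scech] -> 12 lines: qzfp rxo jmgg yqj mwst sryrv ahkb dlwd scech sdcum jikt izwzs
Hunk 2: at line 8 remove [scech,sdcum] add [pgclf] -> 11 lines: qzfp rxo jmgg yqj mwst sryrv ahkb dlwd pgclf jikt izwzs
Hunk 3: at line 6 remove [ahkb,dlwd,pgclf] add [ojbft,alx,idaas] -> 11 lines: qzfp rxo jmgg yqj mwst sryrv ojbft alx idaas jikt izwzs
Hunk 4: at line 6 remove [ojbft,alx,idaas] add [gqmtj] -> 9 lines: qzfp rxo jmgg yqj mwst sryrv gqmtj jikt izwzs
Final line count: 9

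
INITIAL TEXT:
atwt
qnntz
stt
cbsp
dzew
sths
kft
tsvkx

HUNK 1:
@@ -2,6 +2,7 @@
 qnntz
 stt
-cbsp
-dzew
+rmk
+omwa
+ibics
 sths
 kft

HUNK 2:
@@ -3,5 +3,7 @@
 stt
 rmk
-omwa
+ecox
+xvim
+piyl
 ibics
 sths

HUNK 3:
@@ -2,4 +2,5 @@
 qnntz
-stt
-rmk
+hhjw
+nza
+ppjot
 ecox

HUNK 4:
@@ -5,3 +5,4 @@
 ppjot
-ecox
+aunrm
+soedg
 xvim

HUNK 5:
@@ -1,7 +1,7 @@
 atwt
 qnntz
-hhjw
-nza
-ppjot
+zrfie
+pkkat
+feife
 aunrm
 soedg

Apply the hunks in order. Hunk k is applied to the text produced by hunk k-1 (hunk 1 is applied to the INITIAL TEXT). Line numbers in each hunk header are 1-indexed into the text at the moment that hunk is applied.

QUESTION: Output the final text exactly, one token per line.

Answer: atwt
qnntz
zrfie
pkkat
feife
aunrm
soedg
xvim
piyl
ibics
sths
kft
tsvkx

Derivation:
Hunk 1: at line 2 remove [cbsp,dzew] add [rmk,omwa,ibics] -> 9 lines: atwt qnntz stt rmk omwa ibics sths kft tsvkx
Hunk 2: at line 3 remove [omwa] add [ecox,xvim,piyl] -> 11 lines: atwt qnntz stt rmk ecox xvim piyl ibics sths kft tsvkx
Hunk 3: at line 2 remove [stt,rmk] add [hhjw,nza,ppjot] -> 12 lines: atwt qnntz hhjw nza ppjot ecox xvim piyl ibics sths kft tsvkx
Hunk 4: at line 5 remove [ecox] add [aunrm,soedg] -> 13 lines: atwt qnntz hhjw nza ppjot aunrm soedg xvim piyl ibics sths kft tsvkx
Hunk 5: at line 1 remove [hhjw,nza,ppjot] add [zrfie,pkkat,feife] -> 13 lines: atwt qnntz zrfie pkkat feife aunrm soedg xvim piyl ibics sths kft tsvkx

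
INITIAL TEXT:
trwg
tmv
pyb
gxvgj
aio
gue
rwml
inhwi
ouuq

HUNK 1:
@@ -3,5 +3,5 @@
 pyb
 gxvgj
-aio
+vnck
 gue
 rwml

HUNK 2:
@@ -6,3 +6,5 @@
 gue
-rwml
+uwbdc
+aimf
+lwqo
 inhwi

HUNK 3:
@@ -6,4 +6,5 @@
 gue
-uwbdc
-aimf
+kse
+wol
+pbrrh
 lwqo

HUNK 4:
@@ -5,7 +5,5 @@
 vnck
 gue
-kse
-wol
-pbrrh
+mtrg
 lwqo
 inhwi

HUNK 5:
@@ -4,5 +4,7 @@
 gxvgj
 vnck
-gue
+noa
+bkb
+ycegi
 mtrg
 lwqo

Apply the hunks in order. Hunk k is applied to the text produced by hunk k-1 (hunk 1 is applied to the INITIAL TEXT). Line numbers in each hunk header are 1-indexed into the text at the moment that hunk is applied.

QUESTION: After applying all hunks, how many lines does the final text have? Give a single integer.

Answer: 12

Derivation:
Hunk 1: at line 3 remove [aio] add [vnck] -> 9 lines: trwg tmv pyb gxvgj vnck gue rwml inhwi ouuq
Hunk 2: at line 6 remove [rwml] add [uwbdc,aimf,lwqo] -> 11 lines: trwg tmv pyb gxvgj vnck gue uwbdc aimf lwqo inhwi ouuq
Hunk 3: at line 6 remove [uwbdc,aimf] add [kse,wol,pbrrh] -> 12 lines: trwg tmv pyb gxvgj vnck gue kse wol pbrrh lwqo inhwi ouuq
Hunk 4: at line 5 remove [kse,wol,pbrrh] add [mtrg] -> 10 lines: trwg tmv pyb gxvgj vnck gue mtrg lwqo inhwi ouuq
Hunk 5: at line 4 remove [gue] add [noa,bkb,ycegi] -> 12 lines: trwg tmv pyb gxvgj vnck noa bkb ycegi mtrg lwqo inhwi ouuq
Final line count: 12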